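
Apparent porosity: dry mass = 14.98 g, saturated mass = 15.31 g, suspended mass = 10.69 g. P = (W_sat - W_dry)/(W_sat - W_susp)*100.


P = (15.31 - 14.98) / (15.31 - 10.69) * 100 = 0.33 / 4.62 * 100 = 7.1%

7.1


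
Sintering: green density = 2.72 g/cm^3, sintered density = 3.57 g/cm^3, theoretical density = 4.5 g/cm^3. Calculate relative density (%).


Relative = 3.57 / 4.5 * 100 = 79.3%

79.3


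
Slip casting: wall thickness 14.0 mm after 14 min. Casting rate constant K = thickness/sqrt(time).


K = 14.0 / sqrt(14) = 14.0 / 3.7417 = 3.742 mm/min^0.5

3.742


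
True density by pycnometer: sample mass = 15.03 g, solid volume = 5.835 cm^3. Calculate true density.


TD = 15.03 / 5.835 = 2.576 g/cm^3

2.576


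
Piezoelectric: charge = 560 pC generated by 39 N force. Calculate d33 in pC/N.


d33 = 560 / 39 = 14.4 pC/N

14.4


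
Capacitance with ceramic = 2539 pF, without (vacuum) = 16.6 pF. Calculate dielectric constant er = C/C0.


er = 2539 / 16.6 = 152.95

152.95


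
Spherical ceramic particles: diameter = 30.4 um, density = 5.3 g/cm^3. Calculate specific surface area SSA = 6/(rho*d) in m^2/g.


SSA = 6 / (5.3 * 30.4) = 0.037 m^2/g

0.037


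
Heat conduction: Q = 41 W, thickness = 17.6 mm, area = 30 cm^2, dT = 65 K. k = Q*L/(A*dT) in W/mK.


k = 41*17.6/1000/(30/10000*65) = 3.7 W/mK

3.7


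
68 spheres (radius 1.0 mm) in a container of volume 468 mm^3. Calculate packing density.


V_sphere = 4/3*pi*1.0^3 = 4.1888 mm^3
Total V = 68*4.1888 = 284.8384 mm^3
PD = 284.8384 / 468 = 0.609

0.609


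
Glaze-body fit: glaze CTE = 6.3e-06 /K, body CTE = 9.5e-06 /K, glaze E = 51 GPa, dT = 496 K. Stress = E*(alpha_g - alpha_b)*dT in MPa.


Stress = 51*1000*(6.3e-06 - 9.5e-06)*496 = -80.9 MPa

-80.9


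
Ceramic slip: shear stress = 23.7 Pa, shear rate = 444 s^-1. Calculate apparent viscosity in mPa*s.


eta = tau/gamma * 1000 = 23.7/444 * 1000 = 53.4 mPa*s

53.4


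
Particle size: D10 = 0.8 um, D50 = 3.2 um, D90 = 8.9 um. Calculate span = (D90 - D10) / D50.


Span = (8.9 - 0.8) / 3.2 = 8.1 / 3.2 = 2.531

2.531


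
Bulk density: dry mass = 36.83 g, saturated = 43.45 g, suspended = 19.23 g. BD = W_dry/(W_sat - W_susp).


BD = 36.83 / (43.45 - 19.23) = 36.83 / 24.22 = 1.521 g/cm^3

1.521


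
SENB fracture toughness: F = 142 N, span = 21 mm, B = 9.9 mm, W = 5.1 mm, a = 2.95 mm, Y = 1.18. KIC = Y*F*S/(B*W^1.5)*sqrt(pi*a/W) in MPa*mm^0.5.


KIC = 1.18*142*21/(9.9*5.1^1.5)*sqrt(pi*2.95/5.1) = 41.6

41.6


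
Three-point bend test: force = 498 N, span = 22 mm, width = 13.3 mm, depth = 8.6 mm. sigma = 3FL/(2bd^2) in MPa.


sigma = 3*498*22/(2*13.3*8.6^2) = 16.7 MPa

16.7


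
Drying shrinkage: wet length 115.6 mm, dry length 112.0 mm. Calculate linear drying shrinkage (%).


DS = (115.6 - 112.0) / 115.6 * 100 = 3.11%

3.11


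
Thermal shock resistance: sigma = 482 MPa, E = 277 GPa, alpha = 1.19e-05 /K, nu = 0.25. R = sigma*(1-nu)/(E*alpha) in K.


R = 482*(1-0.25)/(277*1000*1.19e-05) = 110 K

110


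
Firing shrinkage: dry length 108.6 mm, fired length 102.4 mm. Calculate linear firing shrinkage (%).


FS = (108.6 - 102.4) / 108.6 * 100 = 5.71%

5.71


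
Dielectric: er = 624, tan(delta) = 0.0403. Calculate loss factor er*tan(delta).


Loss = 624 * 0.0403 = 25.147

25.147


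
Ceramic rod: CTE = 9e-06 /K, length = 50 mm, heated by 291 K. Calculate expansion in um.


dL = 9e-06 * 50 * 291 * 1000 = 130.95 um

130.95


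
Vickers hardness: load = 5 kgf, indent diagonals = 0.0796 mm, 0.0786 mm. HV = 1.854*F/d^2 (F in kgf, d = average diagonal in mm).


d_avg = (0.0796+0.0786)/2 = 0.0791 mm
HV = 1.854*5/0.0791^2 = 1482

1482


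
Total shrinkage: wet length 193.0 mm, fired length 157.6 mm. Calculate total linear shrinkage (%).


TS = (193.0 - 157.6) / 193.0 * 100 = 18.34%

18.34


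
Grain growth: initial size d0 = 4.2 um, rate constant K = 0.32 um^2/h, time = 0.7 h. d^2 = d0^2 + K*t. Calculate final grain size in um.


d^2 = 4.2^2 + 0.32*0.7 = 17.864
d = sqrt(17.864) = 4.23 um

4.23


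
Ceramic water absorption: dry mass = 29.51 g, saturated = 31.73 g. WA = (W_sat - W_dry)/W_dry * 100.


WA = (31.73 - 29.51) / 29.51 * 100 = 7.52%

7.52


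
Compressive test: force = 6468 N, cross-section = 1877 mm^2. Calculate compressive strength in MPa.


CS = 6468 / 1877 = 3.4 MPa

3.4


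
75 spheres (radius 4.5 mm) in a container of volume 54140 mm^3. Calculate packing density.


V_sphere = 4/3*pi*4.5^3 = 381.7035 mm^3
Total V = 75*381.7035 = 28627.7625 mm^3
PD = 28627.7625 / 54140 = 0.529

0.529


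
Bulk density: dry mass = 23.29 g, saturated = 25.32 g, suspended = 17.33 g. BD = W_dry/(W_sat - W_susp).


BD = 23.29 / (25.32 - 17.33) = 23.29 / 7.99 = 2.915 g/cm^3

2.915


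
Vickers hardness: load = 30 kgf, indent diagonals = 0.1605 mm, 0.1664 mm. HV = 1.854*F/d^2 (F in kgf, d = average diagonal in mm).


d_avg = (0.1605+0.1664)/2 = 0.16345 mm
HV = 1.854*30/0.16345^2 = 2082

2082


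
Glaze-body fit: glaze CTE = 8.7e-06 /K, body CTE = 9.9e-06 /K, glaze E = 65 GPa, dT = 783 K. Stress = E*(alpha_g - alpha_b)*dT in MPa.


Stress = 65*1000*(8.7e-06 - 9.9e-06)*783 = -61.1 MPa

-61.1


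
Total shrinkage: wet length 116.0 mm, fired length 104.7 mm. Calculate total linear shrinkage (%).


TS = (116.0 - 104.7) / 116.0 * 100 = 9.74%

9.74


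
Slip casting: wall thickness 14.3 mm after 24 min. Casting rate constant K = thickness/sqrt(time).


K = 14.3 / sqrt(24) = 14.3 / 4.899 = 2.919 mm/min^0.5

2.919


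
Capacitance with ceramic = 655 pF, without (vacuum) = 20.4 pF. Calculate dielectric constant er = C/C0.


er = 655 / 20.4 = 32.11

32.11


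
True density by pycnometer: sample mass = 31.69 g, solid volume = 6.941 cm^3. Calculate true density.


TD = 31.69 / 6.941 = 4.566 g/cm^3

4.566


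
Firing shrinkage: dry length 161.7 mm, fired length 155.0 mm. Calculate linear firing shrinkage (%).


FS = (161.7 - 155.0) / 161.7 * 100 = 4.14%

4.14


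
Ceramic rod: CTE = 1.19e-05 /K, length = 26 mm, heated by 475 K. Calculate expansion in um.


dL = 1.19e-05 * 26 * 475 * 1000 = 146.965 um

146.965


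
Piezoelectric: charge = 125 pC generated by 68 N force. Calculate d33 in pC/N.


d33 = 125 / 68 = 1.8 pC/N

1.8


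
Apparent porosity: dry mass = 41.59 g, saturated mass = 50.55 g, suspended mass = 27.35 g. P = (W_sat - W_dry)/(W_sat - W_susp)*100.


P = (50.55 - 41.59) / (50.55 - 27.35) * 100 = 8.96 / 23.2 * 100 = 38.6%

38.6


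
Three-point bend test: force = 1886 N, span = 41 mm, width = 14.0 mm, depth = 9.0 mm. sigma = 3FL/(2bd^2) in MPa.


sigma = 3*1886*41/(2*14.0*9.0^2) = 102.3 MPa

102.3


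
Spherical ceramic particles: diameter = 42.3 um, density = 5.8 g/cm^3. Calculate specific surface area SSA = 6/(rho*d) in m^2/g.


SSA = 6 / (5.8 * 42.3) = 0.024 m^2/g

0.024


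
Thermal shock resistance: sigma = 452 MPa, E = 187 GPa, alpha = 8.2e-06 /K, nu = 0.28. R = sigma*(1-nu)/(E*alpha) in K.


R = 452*(1-0.28)/(187*1000*8.2e-06) = 212 K

212


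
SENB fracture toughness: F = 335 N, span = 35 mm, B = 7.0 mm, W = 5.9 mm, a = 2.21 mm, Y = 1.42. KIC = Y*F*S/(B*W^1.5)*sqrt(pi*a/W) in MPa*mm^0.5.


KIC = 1.42*335*35/(7.0*5.9^1.5)*sqrt(pi*2.21/5.9) = 180.04

180.04


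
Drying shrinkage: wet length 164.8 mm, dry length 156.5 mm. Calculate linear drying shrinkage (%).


DS = (164.8 - 156.5) / 164.8 * 100 = 5.04%

5.04


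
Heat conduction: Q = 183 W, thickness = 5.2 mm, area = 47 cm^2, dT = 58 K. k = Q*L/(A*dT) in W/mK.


k = 183*5.2/1000/(47/10000*58) = 3.49 W/mK

3.49


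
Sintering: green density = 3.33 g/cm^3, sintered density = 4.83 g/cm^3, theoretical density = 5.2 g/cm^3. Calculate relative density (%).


Relative = 4.83 / 5.2 * 100 = 92.9%

92.9


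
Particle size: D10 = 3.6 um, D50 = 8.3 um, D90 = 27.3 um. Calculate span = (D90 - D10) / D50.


Span = (27.3 - 3.6) / 8.3 = 23.7 / 8.3 = 2.855

2.855


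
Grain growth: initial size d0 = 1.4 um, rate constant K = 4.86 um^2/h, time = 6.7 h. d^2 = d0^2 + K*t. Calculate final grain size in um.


d^2 = 1.4^2 + 4.86*6.7 = 34.522
d = sqrt(34.522) = 5.88 um

5.88


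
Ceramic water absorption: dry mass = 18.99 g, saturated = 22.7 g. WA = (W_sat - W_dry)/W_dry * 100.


WA = (22.7 - 18.99) / 18.99 * 100 = 19.54%

19.54


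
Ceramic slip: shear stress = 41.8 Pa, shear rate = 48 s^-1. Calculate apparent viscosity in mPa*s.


eta = tau/gamma * 1000 = 41.8/48 * 1000 = 870.8 mPa*s

870.8


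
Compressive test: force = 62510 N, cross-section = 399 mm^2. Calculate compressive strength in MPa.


CS = 62510 / 399 = 156.7 MPa

156.7


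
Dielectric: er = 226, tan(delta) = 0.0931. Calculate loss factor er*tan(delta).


Loss = 226 * 0.0931 = 21.041

21.041


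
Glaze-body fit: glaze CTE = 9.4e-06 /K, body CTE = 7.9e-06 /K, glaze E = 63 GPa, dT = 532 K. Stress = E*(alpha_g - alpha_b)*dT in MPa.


Stress = 63*1000*(9.4e-06 - 7.9e-06)*532 = 50.3 MPa

50.3


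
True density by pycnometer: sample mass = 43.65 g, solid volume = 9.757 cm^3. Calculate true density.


TD = 43.65 / 9.757 = 4.474 g/cm^3

4.474


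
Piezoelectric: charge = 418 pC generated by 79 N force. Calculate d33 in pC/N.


d33 = 418 / 79 = 5.3 pC/N

5.3


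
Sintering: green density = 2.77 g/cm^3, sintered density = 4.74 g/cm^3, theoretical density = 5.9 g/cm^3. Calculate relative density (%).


Relative = 4.74 / 5.9 * 100 = 80.3%

80.3


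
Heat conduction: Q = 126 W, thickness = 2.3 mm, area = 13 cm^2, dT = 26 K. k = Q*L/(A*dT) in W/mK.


k = 126*2.3/1000/(13/10000*26) = 8.57 W/mK

8.57


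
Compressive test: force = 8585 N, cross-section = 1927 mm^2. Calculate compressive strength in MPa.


CS = 8585 / 1927 = 4.5 MPa

4.5


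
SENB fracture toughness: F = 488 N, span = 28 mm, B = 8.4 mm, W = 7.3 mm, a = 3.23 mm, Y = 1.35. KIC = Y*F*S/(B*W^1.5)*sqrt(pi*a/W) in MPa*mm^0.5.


KIC = 1.35*488*28/(8.4*7.3^1.5)*sqrt(pi*3.23/7.3) = 131.27

131.27


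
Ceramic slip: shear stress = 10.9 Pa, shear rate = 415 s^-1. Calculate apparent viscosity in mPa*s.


eta = tau/gamma * 1000 = 10.9/415 * 1000 = 26.3 mPa*s

26.3


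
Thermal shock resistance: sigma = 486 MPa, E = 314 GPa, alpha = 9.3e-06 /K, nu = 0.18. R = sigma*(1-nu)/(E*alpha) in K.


R = 486*(1-0.18)/(314*1000*9.3e-06) = 136 K

136


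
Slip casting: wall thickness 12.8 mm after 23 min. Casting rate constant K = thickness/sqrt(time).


K = 12.8 / sqrt(23) = 12.8 / 4.7958 = 2.669 mm/min^0.5

2.669


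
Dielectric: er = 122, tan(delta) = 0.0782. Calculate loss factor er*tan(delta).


Loss = 122 * 0.0782 = 9.54

9.54


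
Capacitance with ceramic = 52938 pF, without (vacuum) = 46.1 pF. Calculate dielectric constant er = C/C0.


er = 52938 / 46.1 = 1148.33

1148.33


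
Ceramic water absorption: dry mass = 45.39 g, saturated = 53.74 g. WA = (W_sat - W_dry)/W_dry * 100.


WA = (53.74 - 45.39) / 45.39 * 100 = 18.4%

18.4


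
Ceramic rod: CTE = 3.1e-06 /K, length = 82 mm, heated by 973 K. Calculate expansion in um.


dL = 3.1e-06 * 82 * 973 * 1000 = 247.337 um

247.337


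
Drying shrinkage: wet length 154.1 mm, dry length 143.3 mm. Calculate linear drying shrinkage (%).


DS = (154.1 - 143.3) / 154.1 * 100 = 7.01%

7.01


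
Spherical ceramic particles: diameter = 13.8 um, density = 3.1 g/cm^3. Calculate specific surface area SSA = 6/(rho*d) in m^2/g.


SSA = 6 / (3.1 * 13.8) = 0.14 m^2/g

0.14


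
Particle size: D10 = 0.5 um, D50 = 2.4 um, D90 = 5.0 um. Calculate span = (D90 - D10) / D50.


Span = (5.0 - 0.5) / 2.4 = 4.5 / 2.4 = 1.875

1.875


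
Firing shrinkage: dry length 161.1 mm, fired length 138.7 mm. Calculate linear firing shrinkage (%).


FS = (161.1 - 138.7) / 161.1 * 100 = 13.9%

13.9


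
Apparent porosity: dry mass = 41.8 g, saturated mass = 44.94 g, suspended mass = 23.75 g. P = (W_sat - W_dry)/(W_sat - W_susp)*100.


P = (44.94 - 41.8) / (44.94 - 23.75) * 100 = 3.14 / 21.19 * 100 = 14.8%

14.8


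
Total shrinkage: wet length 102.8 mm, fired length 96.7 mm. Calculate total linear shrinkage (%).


TS = (102.8 - 96.7) / 102.8 * 100 = 5.93%

5.93


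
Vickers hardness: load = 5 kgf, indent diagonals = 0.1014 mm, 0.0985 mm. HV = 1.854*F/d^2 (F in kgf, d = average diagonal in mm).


d_avg = (0.1014+0.0985)/2 = 0.09995 mm
HV = 1.854*5/0.09995^2 = 928

928


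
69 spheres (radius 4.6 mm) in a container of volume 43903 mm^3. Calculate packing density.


V_sphere = 4/3*pi*4.6^3 = 407.7201 mm^3
Total V = 69*407.7201 = 28132.6869 mm^3
PD = 28132.6869 / 43903 = 0.641

0.641


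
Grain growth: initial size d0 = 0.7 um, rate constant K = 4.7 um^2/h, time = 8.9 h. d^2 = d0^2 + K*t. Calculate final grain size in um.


d^2 = 0.7^2 + 4.7*8.9 = 42.32
d = sqrt(42.32) = 6.51 um

6.51


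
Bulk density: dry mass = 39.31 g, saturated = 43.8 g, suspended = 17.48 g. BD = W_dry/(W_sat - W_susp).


BD = 39.31 / (43.8 - 17.48) = 39.31 / 26.32 = 1.494 g/cm^3

1.494


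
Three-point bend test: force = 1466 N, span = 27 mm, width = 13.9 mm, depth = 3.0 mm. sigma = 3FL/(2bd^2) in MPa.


sigma = 3*1466*27/(2*13.9*3.0^2) = 474.6 MPa

474.6


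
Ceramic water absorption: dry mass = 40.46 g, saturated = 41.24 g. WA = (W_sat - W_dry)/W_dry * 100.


WA = (41.24 - 40.46) / 40.46 * 100 = 1.93%

1.93


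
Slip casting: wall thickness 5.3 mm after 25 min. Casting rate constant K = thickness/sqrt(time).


K = 5.3 / sqrt(25) = 5.3 / 5.0 = 1.06 mm/min^0.5

1.06


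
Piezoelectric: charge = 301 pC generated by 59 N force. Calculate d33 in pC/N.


d33 = 301 / 59 = 5.1 pC/N

5.1


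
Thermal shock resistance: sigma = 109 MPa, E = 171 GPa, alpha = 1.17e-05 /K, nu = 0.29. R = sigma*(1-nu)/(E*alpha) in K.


R = 109*(1-0.29)/(171*1000*1.17e-05) = 39 K

39


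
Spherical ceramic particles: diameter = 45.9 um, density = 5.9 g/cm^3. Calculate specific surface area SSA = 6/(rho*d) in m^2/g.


SSA = 6 / (5.9 * 45.9) = 0.022 m^2/g

0.022


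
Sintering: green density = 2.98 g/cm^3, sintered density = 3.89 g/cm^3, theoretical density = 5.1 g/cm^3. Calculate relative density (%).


Relative = 3.89 / 5.1 * 100 = 76.3%

76.3


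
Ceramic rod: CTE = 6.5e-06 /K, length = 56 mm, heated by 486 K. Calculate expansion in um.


dL = 6.5e-06 * 56 * 486 * 1000 = 176.904 um

176.904


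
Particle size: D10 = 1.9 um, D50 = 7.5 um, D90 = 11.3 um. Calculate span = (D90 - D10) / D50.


Span = (11.3 - 1.9) / 7.5 = 9.4 / 7.5 = 1.253

1.253


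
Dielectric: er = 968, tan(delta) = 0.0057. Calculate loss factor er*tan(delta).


Loss = 968 * 0.0057 = 5.518

5.518


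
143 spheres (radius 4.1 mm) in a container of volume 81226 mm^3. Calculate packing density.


V_sphere = 4/3*pi*4.1^3 = 288.6956 mm^3
Total V = 143*288.6956 = 41283.4708 mm^3
PD = 41283.4708 / 81226 = 0.508

0.508


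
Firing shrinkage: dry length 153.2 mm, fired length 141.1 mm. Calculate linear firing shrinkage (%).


FS = (153.2 - 141.1) / 153.2 * 100 = 7.9%

7.9


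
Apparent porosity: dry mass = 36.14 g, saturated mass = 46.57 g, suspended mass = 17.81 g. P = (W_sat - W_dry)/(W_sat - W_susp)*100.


P = (46.57 - 36.14) / (46.57 - 17.81) * 100 = 10.43 / 28.76 * 100 = 36.3%

36.3


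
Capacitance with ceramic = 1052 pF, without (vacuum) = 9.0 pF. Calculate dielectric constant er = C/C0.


er = 1052 / 9.0 = 116.89

116.89


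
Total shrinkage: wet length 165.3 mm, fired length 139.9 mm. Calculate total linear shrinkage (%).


TS = (165.3 - 139.9) / 165.3 * 100 = 15.37%

15.37


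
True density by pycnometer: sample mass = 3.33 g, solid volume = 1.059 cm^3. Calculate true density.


TD = 3.33 / 1.059 = 3.144 g/cm^3

3.144


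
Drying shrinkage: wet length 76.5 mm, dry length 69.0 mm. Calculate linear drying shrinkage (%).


DS = (76.5 - 69.0) / 76.5 * 100 = 9.8%

9.8


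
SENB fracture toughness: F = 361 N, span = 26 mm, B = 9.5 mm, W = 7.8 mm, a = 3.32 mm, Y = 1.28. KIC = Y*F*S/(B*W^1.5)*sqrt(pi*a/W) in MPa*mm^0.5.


KIC = 1.28*361*26/(9.5*7.8^1.5)*sqrt(pi*3.32/7.8) = 67.13

67.13


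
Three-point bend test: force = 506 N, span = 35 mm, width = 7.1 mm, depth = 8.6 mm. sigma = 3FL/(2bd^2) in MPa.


sigma = 3*506*35/(2*7.1*8.6^2) = 50.6 MPa

50.6


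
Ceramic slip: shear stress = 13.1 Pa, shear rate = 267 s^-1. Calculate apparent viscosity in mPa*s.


eta = tau/gamma * 1000 = 13.1/267 * 1000 = 49.1 mPa*s

49.1


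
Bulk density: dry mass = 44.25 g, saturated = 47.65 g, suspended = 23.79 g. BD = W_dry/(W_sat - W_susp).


BD = 44.25 / (47.65 - 23.79) = 44.25 / 23.86 = 1.855 g/cm^3

1.855


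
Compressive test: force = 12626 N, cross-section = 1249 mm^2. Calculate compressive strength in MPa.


CS = 12626 / 1249 = 10.1 MPa

10.1


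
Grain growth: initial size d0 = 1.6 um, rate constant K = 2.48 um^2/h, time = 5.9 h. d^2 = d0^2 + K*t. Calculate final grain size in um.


d^2 = 1.6^2 + 2.48*5.9 = 17.192
d = sqrt(17.192) = 4.15 um

4.15


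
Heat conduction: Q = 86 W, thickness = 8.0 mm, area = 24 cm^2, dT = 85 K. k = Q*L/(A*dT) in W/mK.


k = 86*8.0/1000/(24/10000*85) = 3.37 W/mK

3.37


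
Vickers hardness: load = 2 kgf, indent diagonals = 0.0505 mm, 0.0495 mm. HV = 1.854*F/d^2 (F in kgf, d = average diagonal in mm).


d_avg = (0.0505+0.0495)/2 = 0.05 mm
HV = 1.854*2/0.05^2 = 1483

1483


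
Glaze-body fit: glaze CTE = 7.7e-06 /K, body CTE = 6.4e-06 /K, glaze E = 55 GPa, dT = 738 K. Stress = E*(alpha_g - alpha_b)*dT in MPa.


Stress = 55*1000*(7.7e-06 - 6.4e-06)*738 = 52.8 MPa

52.8


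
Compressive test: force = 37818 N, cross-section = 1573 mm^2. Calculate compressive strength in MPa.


CS = 37818 / 1573 = 24.0 MPa

24.0


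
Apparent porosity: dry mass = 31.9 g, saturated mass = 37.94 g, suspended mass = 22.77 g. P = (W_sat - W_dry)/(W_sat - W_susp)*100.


P = (37.94 - 31.9) / (37.94 - 22.77) * 100 = 6.04 / 15.17 * 100 = 39.8%

39.8


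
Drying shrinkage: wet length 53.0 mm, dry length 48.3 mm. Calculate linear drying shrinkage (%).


DS = (53.0 - 48.3) / 53.0 * 100 = 8.87%

8.87


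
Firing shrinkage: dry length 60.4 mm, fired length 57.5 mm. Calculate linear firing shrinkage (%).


FS = (60.4 - 57.5) / 60.4 * 100 = 4.8%

4.8


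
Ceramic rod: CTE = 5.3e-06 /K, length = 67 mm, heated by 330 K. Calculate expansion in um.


dL = 5.3e-06 * 67 * 330 * 1000 = 117.183 um

117.183


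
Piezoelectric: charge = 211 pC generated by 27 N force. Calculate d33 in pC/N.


d33 = 211 / 27 = 7.8 pC/N

7.8


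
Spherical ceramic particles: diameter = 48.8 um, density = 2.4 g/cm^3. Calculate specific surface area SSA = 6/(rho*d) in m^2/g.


SSA = 6 / (2.4 * 48.8) = 0.051 m^2/g

0.051


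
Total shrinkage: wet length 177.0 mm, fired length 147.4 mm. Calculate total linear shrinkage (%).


TS = (177.0 - 147.4) / 177.0 * 100 = 16.72%

16.72


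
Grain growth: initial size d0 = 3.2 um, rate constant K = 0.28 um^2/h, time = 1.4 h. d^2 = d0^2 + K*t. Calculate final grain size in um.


d^2 = 3.2^2 + 0.28*1.4 = 10.632
d = sqrt(10.632) = 3.26 um

3.26


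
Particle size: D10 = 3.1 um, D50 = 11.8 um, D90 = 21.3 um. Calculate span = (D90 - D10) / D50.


Span = (21.3 - 3.1) / 11.8 = 18.2 / 11.8 = 1.542

1.542


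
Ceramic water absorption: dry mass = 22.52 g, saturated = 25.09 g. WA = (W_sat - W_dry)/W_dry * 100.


WA = (25.09 - 22.52) / 22.52 * 100 = 11.41%

11.41


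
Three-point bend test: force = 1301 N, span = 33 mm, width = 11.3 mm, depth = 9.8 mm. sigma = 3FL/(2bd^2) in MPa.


sigma = 3*1301*33/(2*11.3*9.8^2) = 59.3 MPa

59.3


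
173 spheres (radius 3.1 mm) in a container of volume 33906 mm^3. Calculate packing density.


V_sphere = 4/3*pi*3.1^3 = 124.7882 mm^3
Total V = 173*124.7882 = 21588.3586 mm^3
PD = 21588.3586 / 33906 = 0.637

0.637


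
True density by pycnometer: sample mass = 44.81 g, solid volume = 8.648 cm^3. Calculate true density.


TD = 44.81 / 8.648 = 5.182 g/cm^3

5.182


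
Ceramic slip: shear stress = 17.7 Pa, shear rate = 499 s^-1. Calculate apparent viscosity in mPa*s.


eta = tau/gamma * 1000 = 17.7/499 * 1000 = 35.5 mPa*s

35.5


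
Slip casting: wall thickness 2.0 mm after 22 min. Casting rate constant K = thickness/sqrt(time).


K = 2.0 / sqrt(22) = 2.0 / 4.6904 = 0.426 mm/min^0.5

0.426


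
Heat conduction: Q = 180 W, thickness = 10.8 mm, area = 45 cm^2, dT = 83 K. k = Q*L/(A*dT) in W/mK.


k = 180*10.8/1000/(45/10000*83) = 5.2 W/mK

5.2


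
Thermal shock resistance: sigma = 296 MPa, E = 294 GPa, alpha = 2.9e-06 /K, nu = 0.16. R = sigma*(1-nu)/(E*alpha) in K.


R = 296*(1-0.16)/(294*1000*2.9e-06) = 292 K

292


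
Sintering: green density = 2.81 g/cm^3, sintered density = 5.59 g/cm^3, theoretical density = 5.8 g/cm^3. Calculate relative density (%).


Relative = 5.59 / 5.8 * 100 = 96.4%

96.4


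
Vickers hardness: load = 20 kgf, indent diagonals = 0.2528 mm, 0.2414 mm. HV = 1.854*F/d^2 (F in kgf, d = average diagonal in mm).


d_avg = (0.2528+0.2414)/2 = 0.2471 mm
HV = 1.854*20/0.2471^2 = 607

607


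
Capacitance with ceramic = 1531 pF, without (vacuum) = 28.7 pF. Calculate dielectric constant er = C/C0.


er = 1531 / 28.7 = 53.34

53.34


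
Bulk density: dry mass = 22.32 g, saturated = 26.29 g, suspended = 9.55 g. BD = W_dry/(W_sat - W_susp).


BD = 22.32 / (26.29 - 9.55) = 22.32 / 16.74 = 1.333 g/cm^3

1.333


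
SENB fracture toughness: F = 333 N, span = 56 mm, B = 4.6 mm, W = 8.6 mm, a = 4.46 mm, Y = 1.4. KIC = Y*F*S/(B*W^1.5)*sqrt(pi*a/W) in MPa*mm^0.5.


KIC = 1.4*333*56/(4.6*8.6^1.5)*sqrt(pi*4.46/8.6) = 287.24

287.24


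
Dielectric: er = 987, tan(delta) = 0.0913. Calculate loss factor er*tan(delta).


Loss = 987 * 0.0913 = 90.113

90.113


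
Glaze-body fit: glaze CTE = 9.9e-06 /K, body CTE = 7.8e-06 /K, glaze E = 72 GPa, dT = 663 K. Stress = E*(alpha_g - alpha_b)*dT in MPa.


Stress = 72*1000*(9.9e-06 - 7.8e-06)*663 = 100.2 MPa

100.2


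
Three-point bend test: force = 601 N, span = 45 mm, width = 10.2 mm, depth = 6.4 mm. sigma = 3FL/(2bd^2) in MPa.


sigma = 3*601*45/(2*10.2*6.4^2) = 97.1 MPa

97.1


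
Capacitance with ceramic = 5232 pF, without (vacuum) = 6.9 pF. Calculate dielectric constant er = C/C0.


er = 5232 / 6.9 = 758.26

758.26


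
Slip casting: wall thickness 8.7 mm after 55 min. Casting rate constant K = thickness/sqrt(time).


K = 8.7 / sqrt(55) = 8.7 / 7.4162 = 1.173 mm/min^0.5

1.173


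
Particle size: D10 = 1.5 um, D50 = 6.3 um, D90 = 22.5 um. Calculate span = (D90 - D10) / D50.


Span = (22.5 - 1.5) / 6.3 = 21.0 / 6.3 = 3.333

3.333


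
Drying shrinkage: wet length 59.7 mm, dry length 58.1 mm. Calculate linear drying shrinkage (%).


DS = (59.7 - 58.1) / 59.7 * 100 = 2.68%

2.68


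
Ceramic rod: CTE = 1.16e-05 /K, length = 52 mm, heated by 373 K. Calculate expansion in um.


dL = 1.16e-05 * 52 * 373 * 1000 = 224.994 um

224.994


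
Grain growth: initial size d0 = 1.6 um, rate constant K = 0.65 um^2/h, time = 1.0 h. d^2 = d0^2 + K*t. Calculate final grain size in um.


d^2 = 1.6^2 + 0.65*1.0 = 3.21
d = sqrt(3.21) = 1.79 um

1.79


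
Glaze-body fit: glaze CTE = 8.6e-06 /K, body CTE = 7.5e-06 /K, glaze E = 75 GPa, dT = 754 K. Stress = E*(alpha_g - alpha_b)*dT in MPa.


Stress = 75*1000*(8.6e-06 - 7.5e-06)*754 = 62.2 MPa

62.2


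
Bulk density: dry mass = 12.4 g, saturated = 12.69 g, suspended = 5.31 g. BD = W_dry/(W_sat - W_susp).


BD = 12.4 / (12.69 - 5.31) = 12.4 / 7.38 = 1.68 g/cm^3

1.68


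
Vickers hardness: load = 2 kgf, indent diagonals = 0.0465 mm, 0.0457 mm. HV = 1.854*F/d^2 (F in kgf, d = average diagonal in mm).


d_avg = (0.0465+0.0457)/2 = 0.0461 mm
HV = 1.854*2/0.0461^2 = 1745

1745


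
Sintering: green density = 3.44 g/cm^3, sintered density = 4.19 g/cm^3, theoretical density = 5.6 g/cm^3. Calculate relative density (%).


Relative = 4.19 / 5.6 * 100 = 74.8%

74.8


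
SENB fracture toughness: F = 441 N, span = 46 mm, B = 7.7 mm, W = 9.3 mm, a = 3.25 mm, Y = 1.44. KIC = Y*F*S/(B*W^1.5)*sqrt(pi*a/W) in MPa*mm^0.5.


KIC = 1.44*441*46/(7.7*9.3^1.5)*sqrt(pi*3.25/9.3) = 140.16

140.16


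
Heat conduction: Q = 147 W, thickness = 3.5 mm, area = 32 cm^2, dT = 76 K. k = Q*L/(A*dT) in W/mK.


k = 147*3.5/1000/(32/10000*76) = 2.12 W/mK

2.12


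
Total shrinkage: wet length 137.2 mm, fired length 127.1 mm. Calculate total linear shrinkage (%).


TS = (137.2 - 127.1) / 137.2 * 100 = 7.36%

7.36


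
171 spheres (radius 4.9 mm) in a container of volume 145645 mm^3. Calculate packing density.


V_sphere = 4/3*pi*4.9^3 = 492.807 mm^3
Total V = 171*492.807 = 84269.997 mm^3
PD = 84269.997 / 145645 = 0.579

0.579


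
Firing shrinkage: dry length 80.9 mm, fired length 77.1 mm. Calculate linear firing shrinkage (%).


FS = (80.9 - 77.1) / 80.9 * 100 = 4.7%

4.7


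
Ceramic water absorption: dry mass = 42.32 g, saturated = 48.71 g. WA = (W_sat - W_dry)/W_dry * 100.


WA = (48.71 - 42.32) / 42.32 * 100 = 15.1%

15.1


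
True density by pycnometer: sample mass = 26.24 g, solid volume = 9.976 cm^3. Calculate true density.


TD = 26.24 / 9.976 = 2.63 g/cm^3

2.63


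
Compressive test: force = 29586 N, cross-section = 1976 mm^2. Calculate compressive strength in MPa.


CS = 29586 / 1976 = 15.0 MPa

15.0


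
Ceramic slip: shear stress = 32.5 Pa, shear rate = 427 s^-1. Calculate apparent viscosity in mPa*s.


eta = tau/gamma * 1000 = 32.5/427 * 1000 = 76.1 mPa*s

76.1


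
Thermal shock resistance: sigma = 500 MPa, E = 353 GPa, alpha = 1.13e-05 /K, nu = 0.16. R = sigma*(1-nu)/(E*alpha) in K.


R = 500*(1-0.16)/(353*1000*1.13e-05) = 105 K

105


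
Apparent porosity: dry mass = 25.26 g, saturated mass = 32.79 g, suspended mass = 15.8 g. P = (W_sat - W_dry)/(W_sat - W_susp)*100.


P = (32.79 - 25.26) / (32.79 - 15.8) * 100 = 7.53 / 16.99 * 100 = 44.3%

44.3


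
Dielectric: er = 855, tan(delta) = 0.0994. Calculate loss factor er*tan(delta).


Loss = 855 * 0.0994 = 84.987

84.987


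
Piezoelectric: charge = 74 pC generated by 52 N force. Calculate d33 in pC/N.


d33 = 74 / 52 = 1.4 pC/N

1.4


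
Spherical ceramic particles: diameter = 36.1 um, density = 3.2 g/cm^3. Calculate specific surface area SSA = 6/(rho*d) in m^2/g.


SSA = 6 / (3.2 * 36.1) = 0.052 m^2/g

0.052


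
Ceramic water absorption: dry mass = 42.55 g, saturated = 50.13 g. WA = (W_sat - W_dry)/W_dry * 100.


WA = (50.13 - 42.55) / 42.55 * 100 = 17.81%

17.81


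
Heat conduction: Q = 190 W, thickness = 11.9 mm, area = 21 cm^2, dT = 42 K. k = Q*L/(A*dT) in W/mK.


k = 190*11.9/1000/(21/10000*42) = 25.63 W/mK

25.63


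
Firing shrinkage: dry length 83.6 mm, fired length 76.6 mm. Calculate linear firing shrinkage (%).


FS = (83.6 - 76.6) / 83.6 * 100 = 8.37%

8.37


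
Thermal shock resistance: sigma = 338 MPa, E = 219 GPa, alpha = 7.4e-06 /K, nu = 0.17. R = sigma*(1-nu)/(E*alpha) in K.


R = 338*(1-0.17)/(219*1000*7.4e-06) = 173 K

173


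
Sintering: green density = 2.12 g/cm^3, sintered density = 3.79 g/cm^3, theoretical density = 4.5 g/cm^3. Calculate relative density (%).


Relative = 3.79 / 4.5 * 100 = 84.2%

84.2


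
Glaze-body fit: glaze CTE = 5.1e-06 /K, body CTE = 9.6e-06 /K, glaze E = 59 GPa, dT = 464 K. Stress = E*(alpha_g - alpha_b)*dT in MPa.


Stress = 59*1000*(5.1e-06 - 9.6e-06)*464 = -123.2 MPa

-123.2


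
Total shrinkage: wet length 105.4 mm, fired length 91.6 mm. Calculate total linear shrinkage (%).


TS = (105.4 - 91.6) / 105.4 * 100 = 13.09%

13.09


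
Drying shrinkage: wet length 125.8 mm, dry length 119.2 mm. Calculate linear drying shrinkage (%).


DS = (125.8 - 119.2) / 125.8 * 100 = 5.25%

5.25


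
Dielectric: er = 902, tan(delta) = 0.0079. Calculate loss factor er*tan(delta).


Loss = 902 * 0.0079 = 7.126

7.126


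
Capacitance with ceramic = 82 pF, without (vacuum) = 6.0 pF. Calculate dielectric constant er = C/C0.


er = 82 / 6.0 = 13.67

13.67


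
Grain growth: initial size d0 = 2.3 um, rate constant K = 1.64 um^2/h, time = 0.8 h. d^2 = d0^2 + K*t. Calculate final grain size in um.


d^2 = 2.3^2 + 1.64*0.8 = 6.602
d = sqrt(6.602) = 2.57 um

2.57


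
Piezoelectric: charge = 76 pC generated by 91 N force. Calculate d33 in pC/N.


d33 = 76 / 91 = 0.8 pC/N

0.8


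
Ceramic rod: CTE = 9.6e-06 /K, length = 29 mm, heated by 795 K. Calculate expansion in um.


dL = 9.6e-06 * 29 * 795 * 1000 = 221.328 um

221.328


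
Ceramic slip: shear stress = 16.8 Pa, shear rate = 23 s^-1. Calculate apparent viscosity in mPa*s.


eta = tau/gamma * 1000 = 16.8/23 * 1000 = 730.4 mPa*s

730.4


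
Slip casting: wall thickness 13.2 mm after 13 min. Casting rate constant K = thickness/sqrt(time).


K = 13.2 / sqrt(13) = 13.2 / 3.6056 = 3.661 mm/min^0.5

3.661


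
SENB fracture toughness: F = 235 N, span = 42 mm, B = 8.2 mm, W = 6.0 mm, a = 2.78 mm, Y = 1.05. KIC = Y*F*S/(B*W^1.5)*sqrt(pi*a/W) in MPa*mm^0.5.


KIC = 1.05*235*42/(8.2*6.0^1.5)*sqrt(pi*2.78/6.0) = 103.75

103.75


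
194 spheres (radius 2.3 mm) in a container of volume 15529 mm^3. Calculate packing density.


V_sphere = 4/3*pi*2.3^3 = 50.965 mm^3
Total V = 194*50.965 = 9887.21 mm^3
PD = 9887.21 / 15529 = 0.637

0.637


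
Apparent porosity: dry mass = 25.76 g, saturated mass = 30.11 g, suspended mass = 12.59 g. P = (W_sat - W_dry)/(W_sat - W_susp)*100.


P = (30.11 - 25.76) / (30.11 - 12.59) * 100 = 4.35 / 17.52 * 100 = 24.8%

24.8


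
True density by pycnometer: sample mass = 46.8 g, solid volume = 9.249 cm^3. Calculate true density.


TD = 46.8 / 9.249 = 5.06 g/cm^3

5.06


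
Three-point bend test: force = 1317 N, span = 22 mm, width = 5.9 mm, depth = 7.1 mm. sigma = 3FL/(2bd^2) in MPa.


sigma = 3*1317*22/(2*5.9*7.1^2) = 146.1 MPa

146.1


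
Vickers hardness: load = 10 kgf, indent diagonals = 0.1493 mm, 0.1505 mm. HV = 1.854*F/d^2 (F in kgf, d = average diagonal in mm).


d_avg = (0.1493+0.1505)/2 = 0.1499 mm
HV = 1.854*10/0.1499^2 = 825

825


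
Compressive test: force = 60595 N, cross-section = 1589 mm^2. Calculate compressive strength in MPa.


CS = 60595 / 1589 = 38.1 MPa

38.1


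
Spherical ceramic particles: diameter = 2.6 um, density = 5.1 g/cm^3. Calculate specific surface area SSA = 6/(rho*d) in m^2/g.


SSA = 6 / (5.1 * 2.6) = 0.452 m^2/g

0.452


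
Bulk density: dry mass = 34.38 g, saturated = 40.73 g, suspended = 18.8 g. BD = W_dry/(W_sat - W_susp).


BD = 34.38 / (40.73 - 18.8) = 34.38 / 21.93 = 1.568 g/cm^3

1.568


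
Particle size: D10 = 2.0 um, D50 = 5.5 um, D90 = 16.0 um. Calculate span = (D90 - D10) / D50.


Span = (16.0 - 2.0) / 5.5 = 14.0 / 5.5 = 2.545

2.545


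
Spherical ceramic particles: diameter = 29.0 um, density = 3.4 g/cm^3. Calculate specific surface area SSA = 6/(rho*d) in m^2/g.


SSA = 6 / (3.4 * 29.0) = 0.061 m^2/g

0.061


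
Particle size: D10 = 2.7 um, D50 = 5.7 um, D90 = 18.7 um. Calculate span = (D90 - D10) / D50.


Span = (18.7 - 2.7) / 5.7 = 16.0 / 5.7 = 2.807

2.807


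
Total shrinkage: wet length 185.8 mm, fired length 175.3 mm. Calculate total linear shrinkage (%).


TS = (185.8 - 175.3) / 185.8 * 100 = 5.65%

5.65


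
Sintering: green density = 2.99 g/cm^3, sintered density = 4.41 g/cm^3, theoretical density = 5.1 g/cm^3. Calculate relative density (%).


Relative = 4.41 / 5.1 * 100 = 86.5%

86.5


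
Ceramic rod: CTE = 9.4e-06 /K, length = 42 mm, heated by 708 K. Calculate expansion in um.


dL = 9.4e-06 * 42 * 708 * 1000 = 279.518 um

279.518


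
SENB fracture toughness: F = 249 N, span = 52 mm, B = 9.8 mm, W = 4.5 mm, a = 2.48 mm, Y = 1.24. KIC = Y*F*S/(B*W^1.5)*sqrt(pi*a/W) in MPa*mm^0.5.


KIC = 1.24*249*52/(9.8*4.5^1.5)*sqrt(pi*2.48/4.5) = 225.83

225.83


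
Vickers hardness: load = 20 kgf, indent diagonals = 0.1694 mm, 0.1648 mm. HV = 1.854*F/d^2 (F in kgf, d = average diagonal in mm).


d_avg = (0.1694+0.1648)/2 = 0.1671 mm
HV = 1.854*20/0.1671^2 = 1328

1328


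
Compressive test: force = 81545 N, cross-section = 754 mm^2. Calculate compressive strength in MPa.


CS = 81545 / 754 = 108.1 MPa

108.1


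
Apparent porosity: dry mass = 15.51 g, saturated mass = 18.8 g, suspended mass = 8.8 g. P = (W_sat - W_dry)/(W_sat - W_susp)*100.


P = (18.8 - 15.51) / (18.8 - 8.8) * 100 = 3.29 / 10.0 * 100 = 32.9%

32.9


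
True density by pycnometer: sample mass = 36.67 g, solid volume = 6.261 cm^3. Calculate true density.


TD = 36.67 / 6.261 = 5.857 g/cm^3

5.857


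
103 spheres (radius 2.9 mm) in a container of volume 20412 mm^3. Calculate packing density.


V_sphere = 4/3*pi*2.9^3 = 102.1604 mm^3
Total V = 103*102.1604 = 10522.5212 mm^3
PD = 10522.5212 / 20412 = 0.516

0.516


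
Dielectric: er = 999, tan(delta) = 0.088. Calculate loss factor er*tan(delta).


Loss = 999 * 0.088 = 87.912

87.912


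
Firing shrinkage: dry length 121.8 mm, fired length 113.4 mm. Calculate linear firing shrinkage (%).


FS = (121.8 - 113.4) / 121.8 * 100 = 6.9%

6.9


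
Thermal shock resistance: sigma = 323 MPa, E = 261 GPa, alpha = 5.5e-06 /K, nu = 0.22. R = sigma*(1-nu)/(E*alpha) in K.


R = 323*(1-0.22)/(261*1000*5.5e-06) = 176 K

176


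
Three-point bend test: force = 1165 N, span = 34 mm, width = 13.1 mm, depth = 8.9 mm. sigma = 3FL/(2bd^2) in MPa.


sigma = 3*1165*34/(2*13.1*8.9^2) = 57.3 MPa

57.3


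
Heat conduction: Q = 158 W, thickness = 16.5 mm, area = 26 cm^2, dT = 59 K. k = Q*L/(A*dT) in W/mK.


k = 158*16.5/1000/(26/10000*59) = 16.99 W/mK

16.99


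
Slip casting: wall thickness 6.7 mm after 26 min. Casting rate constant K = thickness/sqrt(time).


K = 6.7 / sqrt(26) = 6.7 / 5.099 = 1.314 mm/min^0.5

1.314


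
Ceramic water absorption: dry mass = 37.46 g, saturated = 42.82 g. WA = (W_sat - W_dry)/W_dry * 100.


WA = (42.82 - 37.46) / 37.46 * 100 = 14.31%

14.31


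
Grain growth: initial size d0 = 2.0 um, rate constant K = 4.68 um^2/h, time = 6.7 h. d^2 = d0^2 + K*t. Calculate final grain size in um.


d^2 = 2.0^2 + 4.68*6.7 = 35.356
d = sqrt(35.356) = 5.95 um

5.95


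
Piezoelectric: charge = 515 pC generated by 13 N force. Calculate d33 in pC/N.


d33 = 515 / 13 = 39.6 pC/N

39.6


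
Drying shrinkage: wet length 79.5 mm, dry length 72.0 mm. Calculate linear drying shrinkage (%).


DS = (79.5 - 72.0) / 79.5 * 100 = 9.43%

9.43


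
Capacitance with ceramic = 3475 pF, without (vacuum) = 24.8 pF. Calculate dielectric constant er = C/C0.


er = 3475 / 24.8 = 140.12

140.12


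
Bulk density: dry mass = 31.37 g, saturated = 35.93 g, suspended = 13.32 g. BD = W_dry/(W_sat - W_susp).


BD = 31.37 / (35.93 - 13.32) = 31.37 / 22.61 = 1.387 g/cm^3

1.387


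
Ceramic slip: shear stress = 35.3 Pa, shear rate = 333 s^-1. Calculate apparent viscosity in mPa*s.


eta = tau/gamma * 1000 = 35.3/333 * 1000 = 106.0 mPa*s

106.0


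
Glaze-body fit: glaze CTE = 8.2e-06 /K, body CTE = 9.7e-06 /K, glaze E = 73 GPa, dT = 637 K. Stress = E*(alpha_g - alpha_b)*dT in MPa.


Stress = 73*1000*(8.2e-06 - 9.7e-06)*637 = -69.8 MPa

-69.8


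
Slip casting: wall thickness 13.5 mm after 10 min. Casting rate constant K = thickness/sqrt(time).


K = 13.5 / sqrt(10) = 13.5 / 3.1623 = 4.269 mm/min^0.5

4.269


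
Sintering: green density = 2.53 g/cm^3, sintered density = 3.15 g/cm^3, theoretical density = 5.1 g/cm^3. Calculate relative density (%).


Relative = 3.15 / 5.1 * 100 = 61.8%

61.8


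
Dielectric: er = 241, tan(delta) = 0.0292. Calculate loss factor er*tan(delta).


Loss = 241 * 0.0292 = 7.037

7.037


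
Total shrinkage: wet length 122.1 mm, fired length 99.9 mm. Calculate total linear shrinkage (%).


TS = (122.1 - 99.9) / 122.1 * 100 = 18.18%

18.18


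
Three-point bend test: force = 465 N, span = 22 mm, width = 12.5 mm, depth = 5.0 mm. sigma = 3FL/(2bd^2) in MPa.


sigma = 3*465*22/(2*12.5*5.0^2) = 49.1 MPa

49.1


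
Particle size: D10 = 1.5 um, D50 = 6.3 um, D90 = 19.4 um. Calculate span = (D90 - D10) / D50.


Span = (19.4 - 1.5) / 6.3 = 17.9 / 6.3 = 2.841

2.841


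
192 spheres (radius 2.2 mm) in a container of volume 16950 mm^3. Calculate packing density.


V_sphere = 4/3*pi*2.2^3 = 44.6022 mm^3
Total V = 192*44.6022 = 8563.6224 mm^3
PD = 8563.6224 / 16950 = 0.505

0.505


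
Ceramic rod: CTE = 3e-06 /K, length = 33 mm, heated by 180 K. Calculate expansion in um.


dL = 3e-06 * 33 * 180 * 1000 = 17.82 um

17.82


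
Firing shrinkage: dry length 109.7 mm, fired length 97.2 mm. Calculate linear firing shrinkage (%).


FS = (109.7 - 97.2) / 109.7 * 100 = 11.39%

11.39


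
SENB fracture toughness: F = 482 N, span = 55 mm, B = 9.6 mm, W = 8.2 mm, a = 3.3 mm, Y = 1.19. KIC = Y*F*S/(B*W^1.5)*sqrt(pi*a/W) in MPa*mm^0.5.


KIC = 1.19*482*55/(9.6*8.2^1.5)*sqrt(pi*3.3/8.2) = 157.36

157.36


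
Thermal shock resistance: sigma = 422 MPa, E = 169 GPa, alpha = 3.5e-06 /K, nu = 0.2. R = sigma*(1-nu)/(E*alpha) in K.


R = 422*(1-0.2)/(169*1000*3.5e-06) = 571 K

571


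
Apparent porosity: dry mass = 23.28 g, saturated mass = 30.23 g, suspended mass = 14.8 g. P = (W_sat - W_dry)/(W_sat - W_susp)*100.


P = (30.23 - 23.28) / (30.23 - 14.8) * 100 = 6.95 / 15.43 * 100 = 45.0%

45.0


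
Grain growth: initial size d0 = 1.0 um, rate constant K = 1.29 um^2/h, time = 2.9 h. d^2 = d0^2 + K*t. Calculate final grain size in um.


d^2 = 1.0^2 + 1.29*2.9 = 4.741
d = sqrt(4.741) = 2.18 um

2.18


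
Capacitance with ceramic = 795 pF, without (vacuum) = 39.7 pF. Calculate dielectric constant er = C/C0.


er = 795 / 39.7 = 20.03

20.03


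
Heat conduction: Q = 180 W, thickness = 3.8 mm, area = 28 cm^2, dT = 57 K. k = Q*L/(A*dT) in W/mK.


k = 180*3.8/1000/(28/10000*57) = 4.29 W/mK

4.29


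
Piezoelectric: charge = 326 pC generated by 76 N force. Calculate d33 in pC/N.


d33 = 326 / 76 = 4.3 pC/N

4.3


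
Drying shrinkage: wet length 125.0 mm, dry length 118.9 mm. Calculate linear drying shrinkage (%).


DS = (125.0 - 118.9) / 125.0 * 100 = 4.88%

4.88


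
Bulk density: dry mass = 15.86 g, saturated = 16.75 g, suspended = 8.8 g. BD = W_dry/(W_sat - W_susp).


BD = 15.86 / (16.75 - 8.8) = 15.86 / 7.95 = 1.995 g/cm^3

1.995


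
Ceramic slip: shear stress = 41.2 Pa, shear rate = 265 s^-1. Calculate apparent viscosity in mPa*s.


eta = tau/gamma * 1000 = 41.2/265 * 1000 = 155.5 mPa*s

155.5


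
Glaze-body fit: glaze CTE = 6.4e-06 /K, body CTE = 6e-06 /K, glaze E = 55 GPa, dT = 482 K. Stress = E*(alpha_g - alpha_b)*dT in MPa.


Stress = 55*1000*(6.4e-06 - 6e-06)*482 = 10.6 MPa

10.6


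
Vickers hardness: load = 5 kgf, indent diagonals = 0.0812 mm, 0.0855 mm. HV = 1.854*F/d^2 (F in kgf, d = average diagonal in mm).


d_avg = (0.0812+0.0855)/2 = 0.08335 mm
HV = 1.854*5/0.08335^2 = 1334

1334


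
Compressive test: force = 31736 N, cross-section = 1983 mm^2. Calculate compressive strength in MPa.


CS = 31736 / 1983 = 16.0 MPa

16.0


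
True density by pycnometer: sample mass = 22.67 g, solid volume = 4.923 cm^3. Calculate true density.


TD = 22.67 / 4.923 = 4.605 g/cm^3

4.605


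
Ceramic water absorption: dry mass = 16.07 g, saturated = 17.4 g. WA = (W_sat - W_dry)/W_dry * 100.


WA = (17.4 - 16.07) / 16.07 * 100 = 8.28%

8.28
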